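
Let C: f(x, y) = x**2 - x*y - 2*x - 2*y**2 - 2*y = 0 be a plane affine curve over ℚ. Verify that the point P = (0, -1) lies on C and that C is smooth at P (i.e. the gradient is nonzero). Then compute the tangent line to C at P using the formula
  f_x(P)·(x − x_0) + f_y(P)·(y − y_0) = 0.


Tangent line at P: -x + 2*y + 2 = 0.

Step 1: f(0, -1) = 0, so P lies on C.
Step 2: partial derivatives
  f_x(x, y) = 2*x - y - 2, f_y(x, y) = -x - 4*y - 2.
  f_x(P) = -1, f_y(P) = 2 (gradient nonzero, so P is smooth).
Step 3: tangent line at P: -1·(x − 0) + 2·(y − -1) = 0.
Expanding: -x + 2*y + 2 = 0.


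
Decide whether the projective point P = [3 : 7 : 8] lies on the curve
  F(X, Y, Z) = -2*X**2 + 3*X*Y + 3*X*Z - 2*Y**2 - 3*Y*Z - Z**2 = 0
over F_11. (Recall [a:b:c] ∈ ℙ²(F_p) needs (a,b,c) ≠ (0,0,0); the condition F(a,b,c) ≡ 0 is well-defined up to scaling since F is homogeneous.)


F(3,7,8) ≡ 7 (mod 11); P is NOT on the curve.

Evaluate F(3, 7, 8) term-by-term (mod 11).
  -2*X**2 ↦ -2·9·1·1 = -18
  3*X*Y ↦ 3·3·7·1 = 63
  3*X*Z ↦ 3·3·1·8 = 72
  -2*Y**2 ↦ -2·1·49·1 = -98
  -3*Y*Z ↦ -3·1·7·8 = -168
  -Z**2 ↦ -1·1·1·64 = -64
Sum: F(3, 7, 8) = (-18) + (63) + (72) + (-98) + (-168) + (-64) = -213.
Reducing mod 11: -213 ≡ 7 (mod 11).
Since F(a, b, c) ≡ 7 ≠ 0 (mod 11), P does NOT lie on the curve.


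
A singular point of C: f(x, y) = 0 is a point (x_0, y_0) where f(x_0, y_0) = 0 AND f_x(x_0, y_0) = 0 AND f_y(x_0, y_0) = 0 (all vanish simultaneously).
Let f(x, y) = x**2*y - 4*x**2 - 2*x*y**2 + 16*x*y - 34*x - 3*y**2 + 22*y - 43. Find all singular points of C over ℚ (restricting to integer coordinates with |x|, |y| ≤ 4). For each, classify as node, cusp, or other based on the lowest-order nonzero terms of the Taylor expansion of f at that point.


Singular points: {(-2, 3)}; classification: node.

Compute partial derivatives:
  f_x = 2*x*y - 8*x - 2*y**2 + 16*y - 34.
  f_y = x**2 - 4*x*y + 16*x - 6*y + 22.
Scan x_0 ∈ {−4, ..., 4}. For each x_0, f_y(x_0, y) is a polynomial in y; find its integer roots y ∈ {−4, ..., 4}, then test f_x and f at those candidates.
  x = -4: f_y(-4, y) = 10*y - 26; no integer root y with |y| ≤ 4.
  x = -3: f_y(-3, y) = 6*y - 17; no integer root y with |y| ≤ 4.
  x = -2: f_y(-2, y) = 2*y - 6; vanishes at y ∈ {3}. (-2, 3): f_x = 0, f = 0 — SINGULAR.
  x = -1: f_y(-1, y) = 7 - 2*y; no integer root y with |y| ≤ 4.
  x = 0: f_y(0, y) = 22 - 6*y; no integer root y with |y| ≤ 4.
  x = 1: f_y(1, y) = 39 - 10*y; no integer root y with |y| ≤ 4.
  x = 2: f_y(2, y) = 58 - 14*y; no integer root y with |y| ≤ 4.
  x = 3: f_y(3, y) = 79 - 18*y; no integer root y with |y| ≤ 4.
  x = 4: f_y(4, y) = 102 - 22*y; no integer root y with |y| ≤ 4.
Only singular point on the grid: (-2, 3).
Classify: substitute x = -2 + u, y = 3 + v and expand: f = u**2*v - u**2 - 2*u*v**2 + v**2.
No constant or linear terms (consistent with a singular point). Quadratic part: -u**2 + v**2. Cubic part: u**2*v - 2*u*v**2.
The quadratic part v**2 - u**2 = (v − u)(v + u) splits into two distinct linear factors, so there are two distinct tangent lines y − 3 = ±(x − -2) — this is a node (ordinary double point).
Classification: node.


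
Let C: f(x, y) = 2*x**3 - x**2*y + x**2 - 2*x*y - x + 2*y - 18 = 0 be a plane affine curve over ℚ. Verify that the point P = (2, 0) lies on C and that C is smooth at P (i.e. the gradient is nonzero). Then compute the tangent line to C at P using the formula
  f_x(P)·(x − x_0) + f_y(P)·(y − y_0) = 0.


Tangent line at P: 27*x - 6*y - 54 = 0.

Step 1: f(2, 0) = 0, so P lies on C.
Step 2: partial derivatives
  f_x(x, y) = 6*x**2 - 2*x*y + 2*x - 2*y - 1, f_y(x, y) = -x**2 - 2*x + 2.
  f_x(P) = 27, f_y(P) = -6 (gradient nonzero, so P is smooth).
Step 3: tangent line at P: 27·(x − 2) + -6·(y − 0) = 0.
Expanding: 27*x - 6*y - 54 = 0.


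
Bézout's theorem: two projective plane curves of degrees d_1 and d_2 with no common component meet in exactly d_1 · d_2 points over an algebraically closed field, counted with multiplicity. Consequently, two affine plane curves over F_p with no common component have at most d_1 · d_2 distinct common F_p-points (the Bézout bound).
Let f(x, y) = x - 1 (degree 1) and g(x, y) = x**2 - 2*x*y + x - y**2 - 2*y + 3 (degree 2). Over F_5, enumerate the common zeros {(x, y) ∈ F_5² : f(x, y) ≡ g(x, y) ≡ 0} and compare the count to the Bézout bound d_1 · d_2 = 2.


Common zeros: {(1, 0), (1, 1)}; count = 2; Bézout bound = 2.

deg(f) = 1, deg(g) = 2, so Bézout bound = 2.
Scan x ∈ F_5. For each x, list the y ∈ F_5 with f(x, y) ≡ 0 and those with g(x, y) ≡ 0 (mod 5); the common zeros in that column are the intersection.
  x = 0: f ≡ 0 at y ∈ ∅; g ≡ 0 at y ∈ {1, 2}; common: ∅.
  x = 1: f ≡ 0 at y ∈ {0, 1, 2, 3, 4}; g ≡ 0 at y ∈ {0, 1}; common: {0, 1}.
  x = 2: f ≡ 0 at y ∈ ∅; g ≡ 0 at y ∈ ∅; common: ∅.
  x = 3: f ≡ 0 at y ∈ ∅; g ≡ 0 at y ∈ {0, 2}; common: ∅.
  x = 4: f ≡ 0 at y ∈ ∅; g ≡ 0 at y ∈ ∅; common: ∅.
Collecting: common zeros = {(1, 0), (1, 1)}, so the count is 2.
Comparison with the Bézout bound: 2 ≤ 2 = deg(f)·deg(g), as expected for curves with no common component (the bound is attained).


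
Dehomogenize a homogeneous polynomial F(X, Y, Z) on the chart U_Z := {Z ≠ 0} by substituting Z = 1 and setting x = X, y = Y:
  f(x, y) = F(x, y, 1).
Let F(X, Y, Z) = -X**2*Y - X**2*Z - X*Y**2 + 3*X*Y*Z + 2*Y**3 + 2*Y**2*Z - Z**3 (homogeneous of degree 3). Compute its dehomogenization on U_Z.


f(x, y) = -x**2*y - x**2 - x*y**2 + 3*x*y + 2*y**3 + 2*y**2 - 1

On U_Z we set Z = 1. Each monomial c·X^i·Y^j·Z^k in F becomes c·x^i·y^j·1^k = c·x^i·y^j.
Substituting Z = 1: F(X, Y, 1) = -x**2*y - x**2 - x*y**2 + 3*x*y + 2*y**3 + 2*y**2 - 1.
Note: deg(f) ≤ deg(F) = 3; strict inequality happens when F is divisible by Z (lost terms).


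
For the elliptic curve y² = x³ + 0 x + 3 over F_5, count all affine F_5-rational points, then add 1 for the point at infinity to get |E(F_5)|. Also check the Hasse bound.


Affine points = {(1, 2), (1, 3), (2, 1), (2, 4), (3, 0)}; affine count = 5; |E(F_5)| = 6.

Discriminant check: Δ ∝ 4a³ + 27b² = 4·0³ + 27·3² = 4·0 + 27·9 ≡ 3 (mod 5). Nonzero ⇒ E is nonsingular.
For each x ∈ F_5, compute rhs = x³ + 0·x + 3 mod 5, then count y ∈ F_5 with y² ≡ rhs.
  x = 0: rhs = 3, matching y values: none (0 points).
  x = 1: rhs = 4, matching y values: 2, 3 (2 points).
  x = 2: rhs = 1, matching y values: 1, 4 (2 points).
  x = 3: rhs = 0, matching y values: 0 (1 points).
  x = 4: rhs = 2, matching y values: none (0 points).
Total affine count: 5.
Full point count |E(F_5)| = 5 + 1 = 6.
Hasse bound: |6 − (5+1)| = |0| = 0 ≤ 2√5 ≈ 4.4721 ✓.


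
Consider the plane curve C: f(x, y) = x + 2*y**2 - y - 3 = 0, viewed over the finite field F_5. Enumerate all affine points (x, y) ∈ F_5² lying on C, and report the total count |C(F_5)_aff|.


Affine F_5-points: {(0, 4), (2, 1), (2, 2), (3, 0), (3, 3)}; count = 5.

For each of the 25 pairs (x, y) ∈ F_5², evaluate f(x, y) mod 5. Record the zeros.
  x = 0: [0↦2, 1↦3, 2↦3, 3↦2, 4↦0]  zeros at y ∈ {4}
  x = 1: [0↦3, 1↦4, 2↦4, 3↦3, 4↦1]  zeros at y ∈ ∅
  x = 2: [0↦4, 1↦0, 2↦0, 3↦4, 4↦2]  zeros at y ∈ {1, 2}
  x = 3: [0↦0, 1↦1, 2↦1, 3↦0, 4↦3]  zeros at y ∈ {0, 3}
  x = 4: [0↦1, 1↦2, 2↦2, 3↦1, 4↦4]  zeros at y ∈ ∅
Collecting zeros: affine points = {(0, 4), (2, 1), (2, 2), (3, 0), (3, 3)}.
Total count |C(F_5)_aff| = 5.


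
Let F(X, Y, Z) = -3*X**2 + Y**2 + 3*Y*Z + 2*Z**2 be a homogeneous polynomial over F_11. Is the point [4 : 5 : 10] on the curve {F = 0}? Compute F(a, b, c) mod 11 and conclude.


F(4,5,10) ≡ 8 (mod 11); P is NOT on the curve.

Evaluate F(4, 5, 10) term-by-term (mod 11).
  -3*X**2 ↦ -3·16·1·1 = -48
  Y**2 ↦ 1·1·25·1 = 25
  3*Y*Z ↦ 3·1·5·10 = 150
  2*Z**2 ↦ 2·1·1·100 = 200
Sum: F(4, 5, 10) = (-48) + (25) + (150) + (200) = 327.
Reducing mod 11: 327 ≡ 8 (mod 11).
Since F(a, b, c) ≡ 8 ≠ 0 (mod 11), P does NOT lie on the curve.


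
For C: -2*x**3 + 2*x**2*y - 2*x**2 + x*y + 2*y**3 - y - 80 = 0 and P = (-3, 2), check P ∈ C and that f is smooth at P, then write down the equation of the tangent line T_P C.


Tangent line at P: -64*x + 38*y - 268 = 0.

Step 1: f(-3, 2) = 0, so P lies on C.
Step 2: partial derivatives
  f_x(x, y) = -6*x**2 + 4*x*y - 4*x + y, f_y(x, y) = 2*x**2 + x + 6*y**2 - 1.
  f_x(P) = -64, f_y(P) = 38 (gradient nonzero, so P is smooth).
Step 3: tangent line at P: -64·(x − -3) + 38·(y − 2) = 0.
Expanding: -64*x + 38*y - 268 = 0.


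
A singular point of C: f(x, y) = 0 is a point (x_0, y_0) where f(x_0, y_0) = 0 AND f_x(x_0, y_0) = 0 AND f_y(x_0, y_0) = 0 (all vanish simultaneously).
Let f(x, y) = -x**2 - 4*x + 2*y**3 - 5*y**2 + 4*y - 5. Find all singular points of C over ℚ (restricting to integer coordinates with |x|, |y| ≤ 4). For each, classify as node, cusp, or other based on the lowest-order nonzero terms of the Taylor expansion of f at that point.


Singular points: {(-2, 1)}; classification: node.

Compute partial derivatives:
  f_x = -2*x - 4.
  f_y = 6*y**2 - 10*y + 4.
Scan x_0 ∈ {−4, ..., 4}. For each x_0, f_y(x_0, y) is a polynomial in y; find its integer roots y ∈ {−4, ..., 4}, then test f_x and f at those candidates.
  x = -4: f_y(-4, y) = 6*y**2 - 10*y + 4; vanishes at y ∈ {1}. (-4, 1): f_x = 4 ≠ 0.
  x = -3: f_y(-3, y) = 6*y**2 - 10*y + 4; vanishes at y ∈ {1}. (-3, 1): f_x = 2 ≠ 0.
  x = -2: f_y(-2, y) = 6*y**2 - 10*y + 4; vanishes at y ∈ {1}. (-2, 1): f_x = 0, f = 0 — SINGULAR.
  x = -1: f_y(-1, y) = 6*y**2 - 10*y + 4; vanishes at y ∈ {1}. (-1, 1): f_x = -2 ≠ 0.
  x = 0: f_y(0, y) = 6*y**2 - 10*y + 4; vanishes at y ∈ {1}. (0, 1): f_x = -4 ≠ 0.
  x = 1: f_y(1, y) = 6*y**2 - 10*y + 4; vanishes at y ∈ {1}. (1, 1): f_x = -6 ≠ 0.
  x = 2: f_y(2, y) = 6*y**2 - 10*y + 4; vanishes at y ∈ {1}. (2, 1): f_x = -8 ≠ 0.
  x = 3: f_y(3, y) = 6*y**2 - 10*y + 4; vanishes at y ∈ {1}. (3, 1): f_x = -10 ≠ 0.
  x = 4: f_y(4, y) = 6*y**2 - 10*y + 4; vanishes at y ∈ {1}. (4, 1): f_x = -12 ≠ 0.
Only singular point on the grid: (-2, 1).
Classify: substitute x = -2 + u, y = 1 + v and expand: f = -u**2 + 2*v**3 + v**2.
No constant or linear terms (consistent with a singular point). Quadratic part: -u**2 + v**2. Cubic part: 2*v**3.
The quadratic part v**2 - u**2 = (v − u)(v + u) splits into two distinct linear factors, so there are two distinct tangent lines y − 1 = ±(x − -2) — this is a node (ordinary double point).
Classification: node.


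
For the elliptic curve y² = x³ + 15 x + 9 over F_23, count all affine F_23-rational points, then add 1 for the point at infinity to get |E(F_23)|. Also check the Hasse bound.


Affine points = {(0, 3), (0, 20), (1, 5), (1, 18), (2, 1), (2, 22), (3, 9), (3, 14), (4, 8), (4, 15), (5, 5), (5, 18), (6, 4), (6, 19), (10, 3), (10, 20), (12, 10), (12, 13), (13, 3), (13, 20), (17, 5), (17, 18), (18, 4), (18, 19), (19, 0), (20, 11), (20, 12), (22, 4), (22, 19)}; affine count = 29; |E(F_23)| = 30.

Discriminant check: Δ ∝ 4a³ + 27b² = 4·15³ + 27·9² = 4·3375 + 27·81 ≡ 1 (mod 23). Nonzero ⇒ E is nonsingular.
For each x ∈ F_23, compute rhs = x³ + 15·x + 9 mod 23, then count y ∈ F_23 with y² ≡ rhs.
  x = 0: rhs = 9, matching y values: 3, 20 (2 points).
  x = 1: rhs = 2, matching y values: 5, 18 (2 points).
  x = 2: rhs = 1, matching y values: 1, 22 (2 points).
  x = 3: rhs = 12, matching y values: 9, 14 (2 points).
  x = 4: rhs = 18, matching y values: 8, 15 (2 points).
  x = 5: rhs = 2, matching y values: 5, 18 (2 points).
  x = 6: rhs = 16, matching y values: 4, 19 (2 points).
  x = 7: rhs = 20, matching y values: none (0 points).
  x = 8: rhs = 20, matching y values: none (0 points).
  x = 9: rhs = 22, matching y values: none (0 points).
  x = 10: rhs = 9, matching y values: 3, 20 (2 points).
  x = 11: rhs = 10, matching y values: none (0 points).
  x = 12: rhs = 8, matching y values: 10, 13 (2 points).
  x = 13: rhs = 9, matching y values: 3, 20 (2 points).
  x = 14: rhs = 19, matching y values: none (0 points).
  x = 15: rhs = 21, matching y values: none (0 points).
  x = 16: rhs = 21, matching y values: none (0 points).
  x = 17: rhs = 2, matching y values: 5, 18 (2 points).
  x = 18: rhs = 16, matching y values: 4, 19 (2 points).
  x = 19: rhs = 0, matching y values: 0 (1 points).
  x = 20: rhs = 6, matching y values: 11, 12 (2 points).
  x = 21: rhs = 17, matching y values: none (0 points).
  x = 22: rhs = 16, matching y values: 4, 19 (2 points).
Total affine count: 29.
Full point count |E(F_23)| = 29 + 1 = 30.
Hasse bound: |30 − (23+1)| = |6| = 6 ≤ 2√23 ≈ 9.5917 ✓.


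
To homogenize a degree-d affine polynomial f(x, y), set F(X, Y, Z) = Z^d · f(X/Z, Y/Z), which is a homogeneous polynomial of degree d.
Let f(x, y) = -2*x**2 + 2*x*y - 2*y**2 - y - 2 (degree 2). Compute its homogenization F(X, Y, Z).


F(X, Y, Z) = -2*X**2 + 2*X*Y - 2*Y**2 - Y*Z - 2*Z**2

deg(f) = 2.
Substitute x = X/Z, y = Y/Z into f, then multiply by Z^2.
  monomial -2·x^2·y^0 ↦ -2·X^2·Y^0·Z^0.
  monomial 2·x^1·y^1 ↦ 2·X^1·Y^1·Z^0.
  monomial -2·x^0·y^2 ↦ -2·X^0·Y^2·Z^0.
  monomial -1·x^0·y^1 ↦ -1·X^0·Y^1·Z^1.
  monomial -2·x^0·y^0 ↦ -2·X^0·Y^0·Z^2.
Collecting: F(X, Y, Z) = -2*X**2 + 2*X*Y - 2*Y**2 - Y*Z - 2*Z**2.


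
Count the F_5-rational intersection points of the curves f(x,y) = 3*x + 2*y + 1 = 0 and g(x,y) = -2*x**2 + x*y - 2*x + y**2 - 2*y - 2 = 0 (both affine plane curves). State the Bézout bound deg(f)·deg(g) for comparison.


Common zeros: {(1, 3)}; count = 1; Bézout bound = 2.

deg(f) = 1, deg(g) = 2, so Bézout bound = 2.
Scan x ∈ F_5. For each x, list the y ∈ F_5 with f(x, y) ≡ 0 and those with g(x, y) ≡ 0 (mod 5); the common zeros in that column are the intersection.
  x = 0: f ≡ 0 at y ∈ {2}; g ≡ 0 at y ∈ ∅; common: ∅.
  x = 1: f ≡ 0 at y ∈ {3}; g ≡ 0 at y ∈ {3}; common: {3}.
  x = 2: f ≡ 0 at y ∈ {4}; g ≡ 0 at y ∈ {2, 3}; common: ∅.
  x = 3: f ≡ 0 at y ∈ {0}; g ≡ 0 at y ∈ {2}; common: ∅.
  x = 4: f ≡ 0 at y ∈ {1}; g ≡ 0 at y ∈ ∅; common: ∅.
Collecting: common zeros = {(1, 3)}, so the count is 1.
Comparison with the Bézout bound: 1 ≤ 2 = deg(f)·deg(g), as expected for curves with no common component (the affine F_5-count falls short of the bound because intersections may lie at infinity, over extension fields, or carry multiplicity).


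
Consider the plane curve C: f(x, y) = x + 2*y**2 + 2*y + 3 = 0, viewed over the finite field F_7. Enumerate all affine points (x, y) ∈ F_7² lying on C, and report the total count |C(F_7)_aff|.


Affine F_7-points: {(0, 1), (0, 5), (1, 3), (4, 0), (4, 6), (6, 2), (6, 4)}; count = 7.

For each of the 49 pairs (x, y) ∈ F_7², evaluate f(x, y) mod 7. Record the zeros.
  x = 0: [0↦3, 1↦0, 2↦1, 3↦6, 4↦1, 5↦0, 6↦3]  zeros at y ∈ {1, 5}
  x = 1: [0↦4, 1↦1, 2↦2, 3↦0, 4↦2, 5↦1, 6↦4]  zeros at y ∈ {3}
  x = 2: [0↦5, 1↦2, 2↦3, 3↦1, 4↦3, 5↦2, 6↦5]  zeros at y ∈ ∅
  x = 3: [0↦6, 1↦3, 2↦4, 3↦2, 4↦4, 5↦3, 6↦6]  zeros at y ∈ ∅
  x = 4: [0↦0, 1↦4, 2↦5, 3↦3, 4↦5, 5↦4, 6↦0]  zeros at y ∈ {0, 6}
  x = 5: [0↦1, 1↦5, 2↦6, 3↦4, 4↦6, 5↦5, 6↦1]  zeros at y ∈ ∅
  x = 6: [0↦2, 1↦6, 2↦0, 3↦5, 4↦0, 5↦6, 6↦2]  zeros at y ∈ {2, 4}
Collecting zeros: affine points = {(0, 1), (0, 5), (1, 3), (4, 0), (4, 6), (6, 2), (6, 4)}.
Total count |C(F_7)_aff| = 7.


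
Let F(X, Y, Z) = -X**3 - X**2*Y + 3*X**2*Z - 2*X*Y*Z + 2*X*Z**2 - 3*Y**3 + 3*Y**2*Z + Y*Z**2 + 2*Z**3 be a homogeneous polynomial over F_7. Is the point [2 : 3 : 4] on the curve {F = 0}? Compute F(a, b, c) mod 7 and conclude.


F(2,3,4) ≡ 2 (mod 7); P is NOT on the curve.

Evaluate F(2, 3, 4) term-by-term (mod 7).
  -X**3 ↦ -1·8·1·1 = -8
  -X**2*Y ↦ -1·4·3·1 = -12
  3*X**2*Z ↦ 3·4·1·4 = 48
  -2*X*Y*Z ↦ -2·2·3·4 = -48
  2*X*Z**2 ↦ 2·2·1·16 = 64
  -3*Y**3 ↦ -3·1·27·1 = -81
  3*Y**2*Z ↦ 3·1·9·4 = 108
  Y*Z**2 ↦ 1·1·3·16 = 48
  2*Z**3 ↦ 2·1·1·64 = 128
Sum: F(2, 3, 4) = (-8) + (-12) + (48) + (-48) + (64) + (-81) + (108) + (48) + (128) = 247.
Reducing mod 7: 247 ≡ 2 (mod 7).
Since F(a, b, c) ≡ 2 ≠ 0 (mod 7), P does NOT lie on the curve.


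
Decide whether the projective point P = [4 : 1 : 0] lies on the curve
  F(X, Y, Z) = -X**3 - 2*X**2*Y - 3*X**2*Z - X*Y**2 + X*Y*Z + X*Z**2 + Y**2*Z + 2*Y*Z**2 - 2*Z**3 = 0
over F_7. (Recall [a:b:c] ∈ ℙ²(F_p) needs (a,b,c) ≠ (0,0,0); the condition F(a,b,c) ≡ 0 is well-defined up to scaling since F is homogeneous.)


F(4,1,0) ≡ 5 (mod 7); P is NOT on the curve.

Evaluate F(4, 1, 0) term-by-term (mod 7).
  -X**3 ↦ -1·64·1·1 = -64
  -2*X**2*Y ↦ -2·16·1·1 = -32
  -3*X**2*Z ↦ -3·16·1·0 = 0
  -X*Y**2 ↦ -1·4·1·1 = -4
  X*Y*Z ↦ 1·4·1·0 = 0
  X*Z**2 ↦ 1·4·1·0 = 0
  Y**2*Z ↦ 1·1·1·0 = 0
  2*Y*Z**2 ↦ 2·1·1·0 = 0
  -2*Z**3 ↦ -2·1·1·0 = 0
Sum: F(4, 1, 0) = (-64) + (-32) + (0) + (-4) + (0) + (0) + (0) + (0) + (0) = -100.
Reducing mod 7: -100 ≡ 5 (mod 7).
Since F(a, b, c) ≡ 5 ≠ 0 (mod 7), P does NOT lie on the curve.


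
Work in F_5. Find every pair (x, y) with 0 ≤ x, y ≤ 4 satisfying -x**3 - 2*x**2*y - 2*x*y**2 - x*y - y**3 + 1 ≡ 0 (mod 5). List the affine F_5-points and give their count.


Affine F_5-points: {(0, 1), (1, 0), (2, 3), (2, 4), (3, 2), (3, 3), (3, 4), (4, 2), (4, 3)}; count = 9.

For each of the 25 pairs (x, y) ∈ F_5², evaluate f(x, y) mod 5. Record the zeros.
  x = 0: [0↦1, 1↦0, 2↦3, 3↦4, 4↦2]  zeros at y ∈ {1}
  x = 1: [0↦0, 1↦4, 2↦3, 3↦1, 4↦2]  zeros at y ∈ {0}
  x = 2: [0↦3, 1↦3, 2↦4, 3↦0, 4↦0]  zeros at y ∈ {3, 4}
  x = 3: [0↦4, 1↦1, 2↦0, 3↦0, 4↦0]  zeros at y ∈ {2, 3, 4}
  x = 4: [0↦2, 1↦2, 2↦0, 3↦0, 4↦1]  zeros at y ∈ {2, 3}
Collecting zeros: affine points = {(0, 1), (1, 0), (2, 3), (2, 4), (3, 2), (3, 3), (3, 4), (4, 2), (4, 3)}.
Total count |C(F_5)_aff| = 9.


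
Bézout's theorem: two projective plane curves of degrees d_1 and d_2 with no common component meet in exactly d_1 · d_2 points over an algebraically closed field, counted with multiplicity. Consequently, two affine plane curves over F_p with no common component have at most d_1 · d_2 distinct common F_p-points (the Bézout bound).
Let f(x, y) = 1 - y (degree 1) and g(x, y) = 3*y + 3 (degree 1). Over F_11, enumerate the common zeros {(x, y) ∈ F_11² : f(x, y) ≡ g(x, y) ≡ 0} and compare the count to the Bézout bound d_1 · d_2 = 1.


Common zeros: ∅; count = 0; Bézout bound = 1.

deg(f) = 1, deg(g) = 1, so Bézout bound = 1.
Scan x ∈ F_11. For each x, list the y ∈ F_11 with f(x, y) ≡ 0 and those with g(x, y) ≡ 0 (mod 11); the common zeros in that column are the intersection.
  x = 0: f ≡ 0 at y ∈ {1}; g ≡ 0 at y ∈ {10}; common: ∅.
  x = 1: f ≡ 0 at y ∈ {1}; g ≡ 0 at y ∈ {10}; common: ∅.
  x = 2: f ≡ 0 at y ∈ {1}; g ≡ 0 at y ∈ {10}; common: ∅.
  x = 3: f ≡ 0 at y ∈ {1}; g ≡ 0 at y ∈ {10}; common: ∅.
  x = 4: f ≡ 0 at y ∈ {1}; g ≡ 0 at y ∈ {10}; common: ∅.
  x = 5: f ≡ 0 at y ∈ {1}; g ≡ 0 at y ∈ {10}; common: ∅.
  x = 6: f ≡ 0 at y ∈ {1}; g ≡ 0 at y ∈ {10}; common: ∅.
  x = 7: f ≡ 0 at y ∈ {1}; g ≡ 0 at y ∈ {10}; common: ∅.
  x = 8: f ≡ 0 at y ∈ {1}; g ≡ 0 at y ∈ {10}; common: ∅.
  x = 9: f ≡ 0 at y ∈ {1}; g ≡ 0 at y ∈ {10}; common: ∅.
  x = 10: f ≡ 0 at y ∈ {1}; g ≡ 0 at y ∈ {10}; common: ∅.
Collecting: common zeros = ∅, so the count is 0.
Comparison with the Bézout bound: 0 ≤ 1 = deg(f)·deg(g), as expected for curves with no common component (the affine F_11-count falls short of the bound because intersections may lie at infinity, over extension fields, or carry multiplicity).


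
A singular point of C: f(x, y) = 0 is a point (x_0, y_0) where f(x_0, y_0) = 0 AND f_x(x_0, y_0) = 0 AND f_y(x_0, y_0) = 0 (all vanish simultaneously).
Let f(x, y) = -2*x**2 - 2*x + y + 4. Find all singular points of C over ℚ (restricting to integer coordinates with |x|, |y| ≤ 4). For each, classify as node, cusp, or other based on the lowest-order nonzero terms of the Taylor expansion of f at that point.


No singular points in the scanned grid; C is smooth there.

Compute partial derivatives:
  f_x = -4*x - 2.
  f_y = 1.
f_y = 1 is a nonzero constant, so f_y never vanishes: no point (x, y) can satisfy f = f_x = f_y = 0. In particular no (x, y) ∈ {−4, ..., 4}² is singular; the curve is smooth.


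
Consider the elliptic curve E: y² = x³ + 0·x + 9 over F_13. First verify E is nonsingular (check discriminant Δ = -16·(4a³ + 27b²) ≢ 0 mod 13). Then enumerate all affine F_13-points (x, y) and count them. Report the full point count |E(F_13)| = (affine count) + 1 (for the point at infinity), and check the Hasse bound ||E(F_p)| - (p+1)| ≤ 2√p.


Affine points = {(0, 3), (0, 10), (1, 6), (1, 7), (2, 2), (2, 11), (3, 6), (3, 7), (5, 2), (5, 11), (6, 2), (6, 11), (7, 1), (7, 12), (8, 1), (8, 12), (9, 6), (9, 7), (11, 1), (11, 12)}; affine count = 20; |E(F_13)| = 21.

Discriminant check: Δ ∝ 4a³ + 27b² = 4·0³ + 27·9² = 4·0 + 27·81 ≡ 3 (mod 13). Nonzero ⇒ E is nonsingular.
For each x ∈ F_13, compute rhs = x³ + 0·x + 9 mod 13, then count y ∈ F_13 with y² ≡ rhs.
  x = 0: rhs = 9, matching y values: 3, 10 (2 points).
  x = 1: rhs = 10, matching y values: 6, 7 (2 points).
  x = 2: rhs = 4, matching y values: 2, 11 (2 points).
  x = 3: rhs = 10, matching y values: 6, 7 (2 points).
  x = 4: rhs = 8, matching y values: none (0 points).
  x = 5: rhs = 4, matching y values: 2, 11 (2 points).
  x = 6: rhs = 4, matching y values: 2, 11 (2 points).
  x = 7: rhs = 1, matching y values: 1, 12 (2 points).
  x = 8: rhs = 1, matching y values: 1, 12 (2 points).
  x = 9: rhs = 10, matching y values: 6, 7 (2 points).
  x = 10: rhs = 8, matching y values: none (0 points).
  x = 11: rhs = 1, matching y values: 1, 12 (2 points).
  x = 12: rhs = 8, matching y values: none (0 points).
Total affine count: 20.
Full point count |E(F_13)| = 20 + 1 = 21.
Hasse bound: |21 − (13+1)| = |7| = 7 ≤ 2√13 ≈ 7.2111 ✓.


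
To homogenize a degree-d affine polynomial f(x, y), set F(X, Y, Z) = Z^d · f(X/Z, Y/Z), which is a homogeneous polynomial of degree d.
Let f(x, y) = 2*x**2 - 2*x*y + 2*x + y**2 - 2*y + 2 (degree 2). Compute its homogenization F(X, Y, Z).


F(X, Y, Z) = 2*X**2 - 2*X*Y + 2*X*Z + Y**2 - 2*Y*Z + 2*Z**2

deg(f) = 2.
Substitute x = X/Z, y = Y/Z into f, then multiply by Z^2.
  monomial 2·x^2·y^0 ↦ 2·X^2·Y^0·Z^0.
  monomial -2·x^1·y^1 ↦ -2·X^1·Y^1·Z^0.
  monomial 2·x^1·y^0 ↦ 2·X^1·Y^0·Z^1.
  monomial 1·x^0·y^2 ↦ 1·X^0·Y^2·Z^0.
  monomial -2·x^0·y^1 ↦ -2·X^0·Y^1·Z^1.
  monomial 2·x^0·y^0 ↦ 2·X^0·Y^0·Z^2.
Collecting: F(X, Y, Z) = 2*X**2 - 2*X*Y + 2*X*Z + Y**2 - 2*Y*Z + 2*Z**2.


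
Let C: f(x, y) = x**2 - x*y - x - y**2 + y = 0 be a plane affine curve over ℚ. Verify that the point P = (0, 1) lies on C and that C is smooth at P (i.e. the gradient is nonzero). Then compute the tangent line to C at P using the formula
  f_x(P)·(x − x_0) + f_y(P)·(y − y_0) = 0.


Tangent line at P: -2*x - y + 1 = 0.

Step 1: f(0, 1) = 0, so P lies on C.
Step 2: partial derivatives
  f_x(x, y) = 2*x - y - 1, f_y(x, y) = -x - 2*y + 1.
  f_x(P) = -2, f_y(P) = -1 (gradient nonzero, so P is smooth).
Step 3: tangent line at P: -2·(x − 0) + -1·(y − 1) = 0.
Expanding: -2*x - y + 1 = 0.


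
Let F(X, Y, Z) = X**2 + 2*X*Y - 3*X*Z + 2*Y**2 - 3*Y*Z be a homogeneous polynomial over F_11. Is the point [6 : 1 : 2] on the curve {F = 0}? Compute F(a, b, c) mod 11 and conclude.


F(6,1,2) ≡ 8 (mod 11); P is NOT on the curve.

Evaluate F(6, 1, 2) term-by-term (mod 11).
  X**2 ↦ 1·36·1·1 = 36
  2*X*Y ↦ 2·6·1·1 = 12
  -3*X*Z ↦ -3·6·1·2 = -36
  2*Y**2 ↦ 2·1·1·1 = 2
  -3*Y*Z ↦ -3·1·1·2 = -6
Sum: F(6, 1, 2) = (36) + (12) + (-36) + (2) + (-6) = 8.
Reducing mod 11: 8 ≡ 8 (mod 11).
Since F(a, b, c) ≡ 8 ≠ 0 (mod 11), P does NOT lie on the curve.


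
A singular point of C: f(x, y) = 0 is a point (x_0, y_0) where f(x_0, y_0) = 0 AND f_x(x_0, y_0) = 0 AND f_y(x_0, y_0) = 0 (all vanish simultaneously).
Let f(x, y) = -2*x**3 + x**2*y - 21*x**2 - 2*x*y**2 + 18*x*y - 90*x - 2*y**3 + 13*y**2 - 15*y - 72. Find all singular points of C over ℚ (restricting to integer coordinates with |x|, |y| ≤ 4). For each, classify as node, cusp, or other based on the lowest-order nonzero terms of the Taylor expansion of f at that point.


Singular points: {(-3, 3)}; classification: cusp.

Compute partial derivatives:
  f_x = -6*x**2 + 2*x*y - 42*x - 2*y**2 + 18*y - 90.
  f_y = x**2 - 4*x*y + 18*x - 6*y**2 + 26*y - 15.
Scan x_0 ∈ {−4, ..., 4}. For each x_0, f_y(x_0, y) is a polynomial in y; find its integer roots y ∈ {−4, ..., 4}, then test f_x and f at those candidates.
  x = -4: f_y(-4, y) = -6*y**2 + 42*y - 71; no integer root y with |y| ≤ 4.
  x = -3: f_y(-3, y) = -6*y**2 + 38*y - 60; vanishes at y ∈ {3}. (-3, 3): f_x = 0, f = 0 — SINGULAR.
  x = -2: f_y(-2, y) = -6*y**2 + 34*y - 47; no integer root y with |y| ≤ 4.
  x = -1: f_y(-1, y) = -6*y**2 + 30*y - 32; no integer root y with |y| ≤ 4.
  x = 0: f_y(0, y) = -6*y**2 + 26*y - 15; no integer root y with |y| ≤ 4.
  x = 1: f_y(1, y) = -6*y**2 + 22*y + 4; no integer root y with |y| ≤ 4.
  x = 2: f_y(2, y) = -6*y**2 + 18*y + 25; no integer root y with |y| ≤ 4.
  x = 3: f_y(3, y) = -6*y**2 + 14*y + 48; no integer root y with |y| ≤ 4.
  x = 4: f_y(4, y) = -6*y**2 + 10*y + 73; no integer root y with |y| ≤ 4.
Only singular point on the grid: (-3, 3).
Classify: substitute x = -3 + u, y = 3 + v and expand: f = -2*u**3 + u**2*v - 2*u*v**2 - 2*v**3 + v**2.
No constant or linear terms (consistent with a singular point). Quadratic part: v**2. Cubic part: -2*u**3 + u**2*v - 2*u*v**2 - 2*v**3.
The quadratic part v**2 is a perfect square, so there is a single (double) tangent line v = 0, i.e. y = 3. Restricting the cubic part to that line (v = 0) leaves -2*u**3 ≠ 0, so f is not divisible by v and the branch is v² ≈ 2*u**3 to lowest order — this is a cusp.
Classification: cusp.


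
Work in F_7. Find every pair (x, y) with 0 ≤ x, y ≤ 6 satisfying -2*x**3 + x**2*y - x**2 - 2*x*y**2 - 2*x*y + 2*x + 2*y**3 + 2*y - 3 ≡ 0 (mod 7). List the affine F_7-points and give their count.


Affine F_7-points: {(0, 4), (0, 6), (1, 3), (5, 1)}; count = 4.

For each of the 49 pairs (x, y) ∈ F_7², evaluate f(x, y) mod 7. Record the zeros.
  x = 0: [0↦4, 1↦1, 2↦3, 3↦1, 4↦0, 5↦5, 6↦0]  zeros at y ∈ {4, 6}
  x = 1: [0↦3, 1↦4, 2↦6, 3↦0, 4↦5, 5↦5, 6↦5]  zeros at y ∈ {3}
  x = 2: [0↦2, 1↦2, 2↦6, 3↦5, 4↦4, 5↦1, 6↦1]  zeros at y ∈ ∅
  x = 3: [0↦3, 1↦4, 2↦5, 3↦4, 4↦6, 5↦2, 6↦4]  zeros at y ∈ ∅
  x = 4: [0↦1, 1↦5, 2↦5, 3↦6, 4↦6, 5↦3, 6↦2]  zeros at y ∈ ∅
  x = 5: [0↦5, 1↦0, 2↦1, 3↦6, 4↦6, 5↦6, 6↦4]  zeros at y ∈ {1}
  x = 6: [0↦3, 1↦5, 2↦2, 3↦6, 4↦1, 5↦6, 6↦5]  zeros at y ∈ ∅
Collecting zeros: affine points = {(0, 4), (0, 6), (1, 3), (5, 1)}.
Total count |C(F_7)_aff| = 4.


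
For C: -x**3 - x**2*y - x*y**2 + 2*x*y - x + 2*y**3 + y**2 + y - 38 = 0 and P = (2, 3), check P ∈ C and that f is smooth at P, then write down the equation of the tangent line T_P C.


Tangent line at P: -28*x + 49*y - 91 = 0.

Step 1: f(2, 3) = 0, so P lies on C.
Step 2: partial derivatives
  f_x(x, y) = -3*x**2 - 2*x*y - y**2 + 2*y - 1, f_y(x, y) = -x**2 - 2*x*y + 2*x + 6*y**2 + 2*y + 1.
  f_x(P) = -28, f_y(P) = 49 (gradient nonzero, so P is smooth).
Step 3: tangent line at P: -28·(x − 2) + 49·(y − 3) = 0.
Expanding: -28*x + 49*y - 91 = 0.


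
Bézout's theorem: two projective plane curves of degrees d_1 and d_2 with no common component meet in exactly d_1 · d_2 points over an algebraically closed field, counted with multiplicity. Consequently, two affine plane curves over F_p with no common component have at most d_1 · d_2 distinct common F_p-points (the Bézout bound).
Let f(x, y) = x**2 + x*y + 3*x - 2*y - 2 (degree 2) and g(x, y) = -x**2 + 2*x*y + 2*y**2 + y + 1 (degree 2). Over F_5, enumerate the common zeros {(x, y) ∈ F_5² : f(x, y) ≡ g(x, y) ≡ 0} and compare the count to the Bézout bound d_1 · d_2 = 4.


Common zeros: ∅; count = 0; Bézout bound = 4.

deg(f) = 2, deg(g) = 2, so Bézout bound = 4.
Scan x ∈ F_5. For each x, list the y ∈ F_5 with f(x, y) ≡ 0 and those with g(x, y) ≡ 0 (mod 5); the common zeros in that column are the intersection.
  x = 0: f ≡ 0 at y ∈ {4}; g ≡ 0 at y ∈ ∅; common: ∅.
  x = 1: f ≡ 0 at y ∈ {2}; g ≡ 0 at y ∈ {0, 1}; common: ∅.
  x = 2: f ≡ 0 at y ∈ ∅; g ≡ 0 at y ∈ {2, 3}; common: ∅.
  x = 3: f ≡ 0 at y ∈ {4}; g ≡ 0 at y ∈ ∅; common: ∅.
  x = 4: f ≡ 0 at y ∈ {2}; g ≡ 0 at y ∈ {0, 3}; common: ∅.
Collecting: common zeros = ∅, so the count is 0.
Comparison with the Bézout bound: 0 ≤ 4 = deg(f)·deg(g), as expected for curves with no common component (the affine F_5-count falls short of the bound because intersections may lie at infinity, over extension fields, or carry multiplicity).


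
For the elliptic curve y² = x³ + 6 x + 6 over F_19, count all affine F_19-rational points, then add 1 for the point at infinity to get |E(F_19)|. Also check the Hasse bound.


Affine points = {(0, 5), (0, 14), (2, 8), (2, 11), (5, 3), (5, 16), (6, 7), (6, 12), (7, 7), (7, 12), (11, 4), (11, 15), (12, 1), (12, 18), (13, 1), (13, 18), (17, 9), (17, 10)}; affine count = 18; |E(F_19)| = 19.

Discriminant check: Δ ∝ 4a³ + 27b² = 4·6³ + 27·6² = 4·216 + 27·36 ≡ 12 (mod 19). Nonzero ⇒ E is nonsingular.
For each x ∈ F_19, compute rhs = x³ + 6·x + 6 mod 19, then count y ∈ F_19 with y² ≡ rhs.
  x = 0: rhs = 6, matching y values: 5, 14 (2 points).
  x = 1: rhs = 13, matching y values: none (0 points).
  x = 2: rhs = 7, matching y values: 8, 11 (2 points).
  x = 3: rhs = 13, matching y values: none (0 points).
  x = 4: rhs = 18, matching y values: none (0 points).
  x = 5: rhs = 9, matching y values: 3, 16 (2 points).
  x = 6: rhs = 11, matching y values: 7, 12 (2 points).
  x = 7: rhs = 11, matching y values: 7, 12 (2 points).
  x = 8: rhs = 15, matching y values: none (0 points).
  x = 9: rhs = 10, matching y values: none (0 points).
  x = 10: rhs = 2, matching y values: none (0 points).
  x = 11: rhs = 16, matching y values: 4, 15 (2 points).
  x = 12: rhs = 1, matching y values: 1, 18 (2 points).
  x = 13: rhs = 1, matching y values: 1, 18 (2 points).
  x = 14: rhs = 3, matching y values: none (0 points).
  x = 15: rhs = 13, matching y values: none (0 points).
  x = 16: rhs = 18, matching y values: none (0 points).
  x = 17: rhs = 5, matching y values: 9, 10 (2 points).
  x = 18: rhs = 18, matching y values: none (0 points).
Total affine count: 18.
Full point count |E(F_19)| = 18 + 1 = 19.
Hasse bound: |19 − (19+1)| = |-1| = 1 ≤ 2√19 ≈ 8.7178 ✓.


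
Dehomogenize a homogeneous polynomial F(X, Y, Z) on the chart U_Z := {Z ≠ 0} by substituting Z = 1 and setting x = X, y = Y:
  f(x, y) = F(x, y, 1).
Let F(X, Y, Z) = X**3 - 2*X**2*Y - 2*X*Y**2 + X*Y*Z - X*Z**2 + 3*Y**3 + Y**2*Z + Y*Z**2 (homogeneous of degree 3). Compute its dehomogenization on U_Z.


f(x, y) = x**3 - 2*x**2*y - 2*x*y**2 + x*y - x + 3*y**3 + y**2 + y

On U_Z we set Z = 1. Each monomial c·X^i·Y^j·Z^k in F becomes c·x^i·y^j·1^k = c·x^i·y^j.
Substituting Z = 1: F(X, Y, 1) = x**3 - 2*x**2*y - 2*x*y**2 + x*y - x + 3*y**3 + y**2 + y.
Note: deg(f) ≤ deg(F) = 3; strict inequality happens when F is divisible by Z (lost terms).


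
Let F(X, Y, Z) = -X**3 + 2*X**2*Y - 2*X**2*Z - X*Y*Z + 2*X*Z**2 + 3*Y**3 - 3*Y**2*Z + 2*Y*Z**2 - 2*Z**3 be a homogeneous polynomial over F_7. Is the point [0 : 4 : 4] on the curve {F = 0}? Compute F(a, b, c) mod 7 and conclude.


F(0,4,4) ≡ 0 (mod 7); P is on the curve.

Evaluate F(0, 4, 4) term-by-term (mod 7).
  -X**3 ↦ -1·0·1·1 = 0
  2*X**2*Y ↦ 2·0·4·1 = 0
  -2*X**2*Z ↦ -2·0·1·4 = 0
  -X*Y*Z ↦ -1·0·4·4 = 0
  2*X*Z**2 ↦ 2·0·1·16 = 0
  3*Y**3 ↦ 3·1·64·1 = 192
  -3*Y**2*Z ↦ -3·1·16·4 = -192
  2*Y*Z**2 ↦ 2·1·4·16 = 128
  -2*Z**3 ↦ -2·1·1·64 = -128
Sum: F(0, 4, 4) = (0) + (0) + (0) + (0) + (0) + (192) + (-192) + (128) + (-128) = 0.
Reducing mod 7: 0 ≡ 0 (mod 7).
Since F(a, b, c) ≡ 0 (mod 7), P lies on the curve.


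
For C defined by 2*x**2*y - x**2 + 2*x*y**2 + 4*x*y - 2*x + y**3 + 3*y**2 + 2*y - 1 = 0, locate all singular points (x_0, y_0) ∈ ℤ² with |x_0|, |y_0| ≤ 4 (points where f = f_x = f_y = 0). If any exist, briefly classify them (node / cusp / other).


Singular points: {(-1, 0)}; classification: node.

Compute partial derivatives:
  f_x = 4*x*y - 2*x + 2*y**2 + 4*y - 2.
  f_y = 2*x**2 + 4*x*y + 4*x + 3*y**2 + 6*y + 2.
Scan x_0 ∈ {−4, ..., 4}. For each x_0, f_y(x_0, y) is a polynomial in y; find its integer roots y ∈ {−4, ..., 4}, then test f_x and f at those candidates.
  x = -4: f_y(-4, y) = 3*y**2 - 10*y + 18; no integer root y with |y| ≤ 4.
  x = -3: f_y(-3, y) = 3*y**2 - 6*y + 8; no integer root y with |y| ≤ 4.
  x = -2: f_y(-2, y) = 3*y**2 - 2*y + 2; no integer root y with |y| ≤ 4.
  x = -1: f_y(-1, y) = 3*y**2 + 2*y; vanishes at y ∈ {0}. (-1, 0): f_x = 0, f = 0 — SINGULAR.
  x = 0: f_y(0, y) = 3*y**2 + 6*y + 2; no integer root y with |y| ≤ 4.
  x = 1: f_y(1, y) = 3*y**2 + 10*y + 8; vanishes at y ∈ {-2}. (1, -2): f_x = -12 ≠ 0.
  x = 2: f_y(2, y) = 3*y**2 + 14*y + 18; no integer root y with |y| ≤ 4.
  x = 3: f_y(3, y) = 3*y**2 + 18*y + 32; no integer root y with |y| ≤ 4.
  x = 4: f_y(4, y) = 3*y**2 + 22*y + 50; no integer root y with |y| ≤ 4.
Only singular point on the grid: (-1, 0).
Classify: substitute x = -1 + u, y = 0 + v and expand: f = 2*u**2*v - u**2 + 2*u*v**2 + v**3 + v**2.
No constant or linear terms (consistent with a singular point). Quadratic part: -u**2 + v**2. Cubic part: 2*u**2*v + 2*u*v**2 + v**3.
The quadratic part v**2 - u**2 = (v − u)(v + u) splits into two distinct linear factors, so there are two distinct tangent lines y − 0 = ±(x − -1) — this is a node (ordinary double point).
Classification: node.


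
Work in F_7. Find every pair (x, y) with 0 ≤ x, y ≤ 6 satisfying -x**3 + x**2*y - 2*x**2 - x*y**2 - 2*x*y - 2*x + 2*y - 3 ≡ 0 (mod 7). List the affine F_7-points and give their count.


Affine F_7-points: {(0, 5), (1, 3), (1, 5), (2, 3), (2, 5), (3, 2), (5, 3), (5, 6)}; count = 8.

For each of the 49 pairs (x, y) ∈ F_7², evaluate f(x, y) mod 7. Record the zeros.
  x = 0: [0↦4, 1↦6, 2↦1, 3↦3, 4↦5, 5↦0, 6↦2]  zeros at y ∈ {5}
  x = 1: [0↦6, 1↦6, 2↦4, 3↦0, 4↦1, 5↦0, 6↦4]  zeros at y ∈ {3, 5}
  x = 2: [0↦5, 1↦5, 2↦1, 3↦0, 4↦2, 5↦0, 6↦1]  zeros at y ∈ {3, 5}
  x = 3: [0↦2, 1↦4, 2↦0, 3↦4, 4↦2, 5↦1, 6↦1]  zeros at y ∈ {2}
  x = 4: [0↦5, 1↦4, 2↦2, 3↦6, 4↦2, 5↦4, 6↦5]  zeros at y ∈ ∅
  x = 5: [0↦1, 1↦6, 2↦1, 3↦0, 4↦3, 5↦3, 6↦0]  zeros at y ∈ {3, 6}
  x = 6: [0↦5, 1↦4, 2↦5, 3↦1, 4↦6, 5↦6, 6↦1]  zeros at y ∈ ∅
Collecting zeros: affine points = {(0, 5), (1, 3), (1, 5), (2, 3), (2, 5), (3, 2), (5, 3), (5, 6)}.
Total count |C(F_7)_aff| = 8.


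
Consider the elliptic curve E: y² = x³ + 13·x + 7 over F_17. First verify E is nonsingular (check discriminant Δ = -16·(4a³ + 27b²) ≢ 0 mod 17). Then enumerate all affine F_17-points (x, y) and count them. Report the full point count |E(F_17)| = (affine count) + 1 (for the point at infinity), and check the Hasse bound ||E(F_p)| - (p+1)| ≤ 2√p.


Affine points = {(1, 2), (1, 15), (4, 2), (4, 15), (7, 4), (7, 13), (10, 7), (10, 10), (11, 6), (11, 11), (12, 2), (12, 15), (14, 3), (14, 14)}; affine count = 14; |E(F_17)| = 15.

Discriminant check: Δ ∝ 4a³ + 27b² = 4·13³ + 27·7² = 4·2197 + 27·49 ≡ 13 (mod 17). Nonzero ⇒ E is nonsingular.
For each x ∈ F_17, compute rhs = x³ + 13·x + 7 mod 17, then count y ∈ F_17 with y² ≡ rhs.
  x = 0: rhs = 7, matching y values: none (0 points).
  x = 1: rhs = 4, matching y values: 2, 15 (2 points).
  x = 2: rhs = 7, matching y values: none (0 points).
  x = 3: rhs = 5, matching y values: none (0 points).
  x = 4: rhs = 4, matching y values: 2, 15 (2 points).
  x = 5: rhs = 10, matching y values: none (0 points).
  x = 6: rhs = 12, matching y values: none (0 points).
  x = 7: rhs = 16, matching y values: 4, 13 (2 points).
  x = 8: rhs = 11, matching y values: none (0 points).
  x = 9: rhs = 3, matching y values: none (0 points).
  x = 10: rhs = 15, matching y values: 7, 10 (2 points).
  x = 11: rhs = 2, matching y values: 6, 11 (2 points).
  x = 12: rhs = 4, matching y values: 2, 15 (2 points).
  x = 13: rhs = 10, matching y values: none (0 points).
  x = 14: rhs = 9, matching y values: 3, 14 (2 points).
  x = 15: rhs = 7, matching y values: none (0 points).
  x = 16: rhs = 10, matching y values: none (0 points).
Total affine count: 14.
Full point count |E(F_17)| = 14 + 1 = 15.
Hasse bound: |15 − (17+1)| = |-3| = 3 ≤ 2√17 ≈ 8.2462 ✓.


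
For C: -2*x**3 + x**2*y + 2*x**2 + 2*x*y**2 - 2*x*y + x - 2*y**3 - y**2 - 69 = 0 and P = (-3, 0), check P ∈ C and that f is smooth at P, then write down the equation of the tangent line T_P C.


Tangent line at P: -65*x + 15*y - 195 = 0.

Step 1: f(-3, 0) = 0, so P lies on C.
Step 2: partial derivatives
  f_x(x, y) = -6*x**2 + 2*x*y + 4*x + 2*y**2 - 2*y + 1, f_y(x, y) = x**2 + 4*x*y - 2*x - 6*y**2 - 2*y.
  f_x(P) = -65, f_y(P) = 15 (gradient nonzero, so P is smooth).
Step 3: tangent line at P: -65·(x − -3) + 15·(y − 0) = 0.
Expanding: -65*x + 15*y - 195 = 0.


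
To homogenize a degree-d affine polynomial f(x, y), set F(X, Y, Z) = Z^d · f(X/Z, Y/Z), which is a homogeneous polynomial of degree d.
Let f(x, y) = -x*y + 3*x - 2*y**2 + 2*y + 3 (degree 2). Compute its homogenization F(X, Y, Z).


F(X, Y, Z) = -X*Y + 3*X*Z - 2*Y**2 + 2*Y*Z + 3*Z**2

deg(f) = 2.
Substitute x = X/Z, y = Y/Z into f, then multiply by Z^2.
  monomial -1·x^1·y^1 ↦ -1·X^1·Y^1·Z^0.
  monomial 3·x^1·y^0 ↦ 3·X^1·Y^0·Z^1.
  monomial -2·x^0·y^2 ↦ -2·X^0·Y^2·Z^0.
  monomial 2·x^0·y^1 ↦ 2·X^0·Y^1·Z^1.
  monomial 3·x^0·y^0 ↦ 3·X^0·Y^0·Z^2.
Collecting: F(X, Y, Z) = -X*Y + 3*X*Z - 2*Y**2 + 2*Y*Z + 3*Z**2.


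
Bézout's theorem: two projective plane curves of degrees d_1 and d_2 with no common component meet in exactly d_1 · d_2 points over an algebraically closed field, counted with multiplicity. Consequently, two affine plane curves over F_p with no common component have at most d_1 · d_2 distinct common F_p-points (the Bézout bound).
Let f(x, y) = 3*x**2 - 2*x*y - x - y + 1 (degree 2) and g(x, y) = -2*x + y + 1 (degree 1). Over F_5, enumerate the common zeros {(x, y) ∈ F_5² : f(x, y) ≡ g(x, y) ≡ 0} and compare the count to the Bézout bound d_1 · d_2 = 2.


Common zeros: {(1, 1), (3, 0)}; count = 2; Bézout bound = 2.

deg(f) = 2, deg(g) = 1, so Bézout bound = 2.
Scan x ∈ F_5. For each x, list the y ∈ F_5 with f(x, y) ≡ 0 and those with g(x, y) ≡ 0 (mod 5); the common zeros in that column are the intersection.
  x = 0: f ≡ 0 at y ∈ {1}; g ≡ 0 at y ∈ {4}; common: ∅.
  x = 1: f ≡ 0 at y ∈ {1}; g ≡ 0 at y ∈ {1}; common: {1}.
  x = 2: f ≡ 0 at y ∈ ∅; g ≡ 0 at y ∈ {3}; common: ∅.
  x = 3: f ≡ 0 at y ∈ {0}; g ≡ 0 at y ∈ {0}; common: {0}.
  x = 4: f ≡ 0 at y ∈ {0}; g ≡ 0 at y ∈ {2}; common: ∅.
Collecting: common zeros = {(1, 1), (3, 0)}, so the count is 2.
Comparison with the Bézout bound: 2 ≤ 2 = deg(f)·deg(g), as expected for curves with no common component (the bound is attained).


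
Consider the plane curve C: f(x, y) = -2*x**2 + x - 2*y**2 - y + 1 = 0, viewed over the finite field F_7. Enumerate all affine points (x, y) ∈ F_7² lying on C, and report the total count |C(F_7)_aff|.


Affine F_7-points: {(0, 4), (0, 6), (1, 0), (1, 3), (3, 0), (3, 3), (4, 4), (4, 6)}; count = 8.

For each of the 49 pairs (x, y) ∈ F_7², evaluate f(x, y) mod 7. Record the zeros.
  x = 0: [0↦1, 1↦5, 2↦5, 3↦1, 4↦0, 5↦2, 6↦0]  zeros at y ∈ {4, 6}
  x = 1: [0↦0, 1↦4, 2↦4, 3↦0, 4↦6, 5↦1, 6↦6]  zeros at y ∈ {0, 3}
  x = 2: [0↦2, 1↦6, 2↦6, 3↦2, 4↦1, 5↦3, 6↦1]  zeros at y ∈ ∅
  x = 3: [0↦0, 1↦4, 2↦4, 3↦0, 4↦6, 5↦1, 6↦6]  zeros at y ∈ {0, 3}
  x = 4: [0↦1, 1↦5, 2↦5, 3↦1, 4↦0, 5↦2, 6↦0]  zeros at y ∈ {4, 6}
  x = 5: [0↦5, 1↦2, 2↦2, 3↦5, 4↦4, 5↦6, 6↦4]  zeros at y ∈ ∅
  x = 6: [0↦5, 1↦2, 2↦2, 3↦5, 4↦4, 5↦6, 6↦4]  zeros at y ∈ ∅
Collecting zeros: affine points = {(0, 4), (0, 6), (1, 0), (1, 3), (3, 0), (3, 3), (4, 4), (4, 6)}.
Total count |C(F_7)_aff| = 8.
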